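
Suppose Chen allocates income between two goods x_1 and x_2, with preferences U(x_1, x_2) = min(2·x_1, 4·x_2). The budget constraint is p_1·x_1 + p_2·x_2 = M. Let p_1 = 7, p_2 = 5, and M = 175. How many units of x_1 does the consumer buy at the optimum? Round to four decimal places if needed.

x_1* = 18.4211

Leontief preferences: the optimum is at the kink where x_1/4 = x_2/2, i.e. x_2 = (1/2)·x_1.
Budget: p_1·x_1 + p_2·(1/2)·x_1 = M, so (4·p_1 + 2·p_2)·x_1 = 4·M.
Demand: x_1*(p_1,p_2,M) = 4·M/(4·p_1 + 2·p_2), x_2* = 2·M/(4·p_1 + 2·p_2).
Here 4·7 + 2·5 = 38, giving x_1* = 18.4211.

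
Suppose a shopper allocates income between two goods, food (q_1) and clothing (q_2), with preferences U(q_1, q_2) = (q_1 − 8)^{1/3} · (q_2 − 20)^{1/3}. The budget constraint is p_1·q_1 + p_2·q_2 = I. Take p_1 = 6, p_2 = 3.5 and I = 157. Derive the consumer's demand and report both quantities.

q_1* = 11.25, q_2* = 25.5714

This is Cobb-Douglas in (q_1−8, q_2−20): tangency gives 1/3·p_2·(q_2−20) = 1/3·p_1·(q_1−8).
Substituting into the budget: q_1* = 8 + 0.5·(I − 8·p_1 − 20·p_2)/p_1, and q_2* = 20 + 0.5·(…)/p_2.
Discretionary income = 157 − 8·6 − 20·3.5 = 39; q_1* = 8 + 0.5·39/6 = 11.25; q_2* = 20 + 0.5·39/3.5 = 25.5714.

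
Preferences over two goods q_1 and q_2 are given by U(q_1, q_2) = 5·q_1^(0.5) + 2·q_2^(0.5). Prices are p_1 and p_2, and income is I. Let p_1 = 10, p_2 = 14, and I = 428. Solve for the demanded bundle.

q_1* = 38.4103, q_2* = 3.1355

With the ratio pinned down, the budget gives q_1* = I/(p_1 + p_2·(q_2/q_1)) and q_2* = (q_2/q_1)·q_1*.
Numerically q_2/q_1 = 0.081633, so q_1* = 428/(10 + 14·0.081633) = 38.4103 and q_2* = 0.081633·38.4103 = 3.1355.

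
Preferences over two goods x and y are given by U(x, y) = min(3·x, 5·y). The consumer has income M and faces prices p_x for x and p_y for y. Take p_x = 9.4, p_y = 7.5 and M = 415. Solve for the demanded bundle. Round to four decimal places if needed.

x* = 29.8561, y* = 17.9137

Leontief preferences: the optimum is at the kink where x/5 = y/3, i.e. y = (3/5)·x.
Budget: p_x·x + p_y·(3/5)·x = M, so (5·p_x + 3·p_y)·x = 5·M.
Demand: x*(p_x,p_y,M) = 5·M/(5·p_x + 3·p_y), y* = 3·M/(5·p_x + 3·p_y).
Here 5·9.4 + 3·7.5 = 69.5, giving x* = 29.8561 and y* = 17.9137.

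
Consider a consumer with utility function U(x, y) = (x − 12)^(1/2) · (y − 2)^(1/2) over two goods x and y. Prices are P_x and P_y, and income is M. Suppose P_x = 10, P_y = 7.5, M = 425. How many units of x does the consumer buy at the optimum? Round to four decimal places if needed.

x* = 26.5

Let x' = x−12, y' = y−2. MRS = y'/x' = P_x/P_y.
Substituting into the budget: x* = 12 + 0.5·(M − 12·P_x − 2·P_y)/P_x, and y* = 2 + 0.5·(…)/P_y.
Discretionary income = 425 − 12·10 − 2·7.5 = 290; x* = 12 + 0.5·290/10 = 26.5.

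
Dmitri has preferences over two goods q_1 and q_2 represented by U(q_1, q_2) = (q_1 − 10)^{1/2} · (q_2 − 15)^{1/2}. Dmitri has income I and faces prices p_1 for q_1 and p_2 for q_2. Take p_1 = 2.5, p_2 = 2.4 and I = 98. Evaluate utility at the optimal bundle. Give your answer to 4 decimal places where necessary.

V = 7.5526

After buying the subsistence bundle (10, 15), a share 0.5 of the remaining income goes to q_1: q_1* = 10 + 0.5·(I − 10p_1 − 15p_2)/p_1.
Discretionary income = 98 − 10·2.5 − 15·2.4 = 37; q_1* = 10 + 0.5·37/2.5 = 17.4; q_2* = 15 + 0.5·37/2.4 = 22.7083.
Utility at the optimum: U(17.4, 22.7083) = 7.5526.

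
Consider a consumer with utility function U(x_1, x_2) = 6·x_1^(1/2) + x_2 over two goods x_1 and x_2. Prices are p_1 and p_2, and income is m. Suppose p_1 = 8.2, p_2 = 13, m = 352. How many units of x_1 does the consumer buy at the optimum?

Utility is quasi-linear in x_2; the FOC for x_1 is 3/√x_1 = p_1/p_2.
Thus x_1* = (3·p_2/p_1)² — independent of m — with the rest of income spent on x_2.
Plugging in: x_1* = (3·13/8.2)² = 22.6205.

x_1* = 22.6205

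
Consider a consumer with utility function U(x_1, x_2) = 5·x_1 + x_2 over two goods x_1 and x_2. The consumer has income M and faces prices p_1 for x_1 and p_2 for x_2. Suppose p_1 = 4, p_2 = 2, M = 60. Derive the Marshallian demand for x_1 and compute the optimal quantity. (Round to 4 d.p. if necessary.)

Linear utility — the consumer picks whichever good has higher MU/price: 5/4 = 1.25 vs 1/2 = 0.5.
x_1 gives more utility per dollar, so spend all income on x_1: x_1* = M/p_1, x_2* = 0.
Numerically: x_1* = 15, x_2* = 0.

x_1* = 15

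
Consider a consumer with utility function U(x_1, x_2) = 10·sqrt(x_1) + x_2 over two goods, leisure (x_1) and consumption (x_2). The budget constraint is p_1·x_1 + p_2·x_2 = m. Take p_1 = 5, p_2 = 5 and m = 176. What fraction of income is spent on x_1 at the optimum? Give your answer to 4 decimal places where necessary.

Utility is quasi-linear in x_2; the FOC for x_1 is 5/√x_1 = p_1/p_2.
Thus x_1* = (5·p_2/p_1)² — independent of m — with the rest of income spent on x_2.
Plugging in: x_1* = (5·5/5)² = 25, x_2* = 10.2.
Expenditure on x_1: 5·25 = 125; share = 0.7102.

share on x_1 = 0.7102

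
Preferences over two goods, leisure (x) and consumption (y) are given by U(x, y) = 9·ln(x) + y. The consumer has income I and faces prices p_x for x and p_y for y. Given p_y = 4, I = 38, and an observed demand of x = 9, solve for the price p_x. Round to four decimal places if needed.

p_x = 4

Set MRS = p_x/p_y: (9/x)/1 = p_x/p_y.
So x*(p_x,p_y) = 9·p_y/p_x, independent of income; and y* = (I − 9·p_y)/p_y.
Set x* = 9 in the demand function and solve for p_x: p_x = 4.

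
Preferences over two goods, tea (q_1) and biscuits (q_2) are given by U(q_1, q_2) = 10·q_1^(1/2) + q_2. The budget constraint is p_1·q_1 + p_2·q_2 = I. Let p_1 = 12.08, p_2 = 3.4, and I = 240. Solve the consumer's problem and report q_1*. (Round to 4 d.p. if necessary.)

Utility is quasi-linear in q_2; the FOC for q_1 is 5/√q_1 = p_1/p_2.
Solve: √q_1 = 5·p_2/p_1, so q_1*(p_1,p_2) = (5·p_2/p_1)², and q_2* = (I − p_1·q_1*)/p_2.
Plugging in: q_1* = (5·3.4/12.08)² = 1.9805.

q_1* = 1.9805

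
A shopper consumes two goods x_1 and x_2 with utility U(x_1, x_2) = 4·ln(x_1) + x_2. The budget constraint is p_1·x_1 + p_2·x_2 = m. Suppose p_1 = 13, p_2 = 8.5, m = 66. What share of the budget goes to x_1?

So x_1*(p_1,p_2) = 4·p_2/p_1, independent of income; and x_2* = (m − 4·p_2)/p_2.
At the given prices: x_1* = 4·8.5/13 = 2.6154, and x_2* = 3.7647.
Expenditure on x_1: 13·2.6154 = 34; share = 0.5152.

share on x_1 = 0.5152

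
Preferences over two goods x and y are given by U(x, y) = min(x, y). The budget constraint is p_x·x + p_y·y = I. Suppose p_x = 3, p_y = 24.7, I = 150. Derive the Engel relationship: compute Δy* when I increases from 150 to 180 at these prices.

Δy* = 1.083

Demand: x*(p_x,p_y,I) = I/(p_x + p_y), y* = I/(p_x + p_y).
Here 3 + 24.7 = 27.7, giving y* = 5.4152.
At I' = 180: y* = 6.4982. Change: 6.4982 − 5.4152 = 1.083.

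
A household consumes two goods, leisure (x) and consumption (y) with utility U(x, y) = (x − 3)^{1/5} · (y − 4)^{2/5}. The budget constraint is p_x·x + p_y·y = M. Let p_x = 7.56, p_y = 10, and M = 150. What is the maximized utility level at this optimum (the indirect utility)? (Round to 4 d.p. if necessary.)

V = 2.6491

This is Cobb-Douglas in (x−3, y−4): tangency gives 0.2·p_y·(y−4) = 0.4·p_x·(x−3).
Substituting into the budget: x* = 3 + 1/3·(M − 3·p_x − 4·p_y)/p_x, and y* = 4 + 2/3·(…)/p_y.
Discretionary income = 150 − 3·7.56 − 4·10 = 87.32; x* = 3 + 1/3·87.32/7.56 = 6.8501; y* = 4 + 2/3·87.32/10 = 9.8213.
Utility at the optimum: U(6.8501, 9.8213) = 2.6491.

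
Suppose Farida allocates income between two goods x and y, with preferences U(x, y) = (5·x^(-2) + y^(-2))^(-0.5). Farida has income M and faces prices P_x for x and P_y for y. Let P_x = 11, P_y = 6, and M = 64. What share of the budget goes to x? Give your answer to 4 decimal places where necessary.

MU_x ∝ 5·x^(-3), MU_y ∝ y^(-3), so MRS = 5·(y/x)^(3) = P_x/P_y.
Hence y/x = ((1/5)·P_x/P_y)^(1/(3)), i.e. raised to the 1/3 power.
Substitute y = (y/x)·x into the budget: x* = M/(P_x + P_y·(y/x)).
Numerically y/x = 0.715743, so x* = 64/(11 + 6·0.715743) = 4.1845 and y* = 0.715743·4.1845 = 2.995.
Expenditure on x: 11·4.1845 = 46.0297; share = 0.7192.

share on x = 0.7192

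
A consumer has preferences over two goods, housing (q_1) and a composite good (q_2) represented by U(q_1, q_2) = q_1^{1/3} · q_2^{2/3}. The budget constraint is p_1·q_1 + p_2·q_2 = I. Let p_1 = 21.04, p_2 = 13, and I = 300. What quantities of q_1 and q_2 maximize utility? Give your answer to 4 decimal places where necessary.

MU_q_1/MU_q_2 = (1/3·q_2)/(2/3·q_1); tangency sets this equal to p_1/p_2.
So 1/3·p_2·q_2 = 2/3·p_1·q_1; combined with the budget, a share 1/3 of income goes to q_1.
Demand: q_1*(p_1,p_2,I) = 1/3·I/p_1 and q_2* = 2/3·I/p_2.
At p_1=21.04, p_2=13, I=300: q_1* = 1/3·300/21.04 = 4.7529, q_2* = 15.3846.

q_1* = 4.7529, q_2* = 15.3846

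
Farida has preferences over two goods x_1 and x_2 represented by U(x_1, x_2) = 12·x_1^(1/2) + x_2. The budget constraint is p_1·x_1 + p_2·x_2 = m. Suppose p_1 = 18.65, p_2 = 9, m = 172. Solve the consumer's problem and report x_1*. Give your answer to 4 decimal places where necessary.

Set MRS = p_1/p_2: 6·x_1^(−1/2) = p_1/p_2.
Thus x_1* = (6·p_2/p_1)² — independent of m — with the rest of income spent on x_2.
Plugging in: x_1* = (6·9/18.65)² = 8.3836.

x_1* = 8.3836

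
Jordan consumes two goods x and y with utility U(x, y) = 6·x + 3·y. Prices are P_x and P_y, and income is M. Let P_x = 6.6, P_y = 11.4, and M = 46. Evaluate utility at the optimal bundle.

Perfect substitutes: compare marginal utility per dollar. 6/P_x vs 3/P_y → 0.9091 vs 0.2632.
x gives more utility per dollar, so spend all income on x: x* = M/P_x, y* = 0.
Numerically: x* = 6.9697, y* = 0.
Utility at the optimum: U(6.9697, 0) = 41.8182.

V = 41.8182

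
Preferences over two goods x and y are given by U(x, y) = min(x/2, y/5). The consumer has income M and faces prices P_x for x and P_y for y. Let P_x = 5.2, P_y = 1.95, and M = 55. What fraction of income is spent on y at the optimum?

share on y = 0.4839

Leontief preferences: the optimum is at the kink where x/2 = y/5, i.e. y = (5/2)·x.
Budget: P_x·x + P_y·(5/2)·x = M, so (2·P_x + 5·P_y)·x = 2·M.
Demand: x*(P_x,P_y,M) = 2·M/(2·P_x + 5·P_y), y* = 5·M/(2·P_x + 5·P_y).
Here 2·5.2 + 5·1.95 = 20.15, giving x* = 5.4591 and y* = 13.6476.
Expenditure on y: 1.95·13.6476 = 26.6129; share = 0.4839.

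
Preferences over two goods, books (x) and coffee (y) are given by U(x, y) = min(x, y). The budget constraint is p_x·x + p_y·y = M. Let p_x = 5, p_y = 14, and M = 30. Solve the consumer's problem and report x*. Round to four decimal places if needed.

x* = 1.5789

Leontief preferences: the optimum is at the kink where x/1 = y/1, i.e. y = x.
Budget: p_x·x + p_y·x = M, so (p_x + p_y)·x = M.
Demand: x*(p_x,p_y,M) = M/(p_x + p_y), y* = M/(p_x + p_y).
Here 5 + 14 = 19, giving x* = 1.5789.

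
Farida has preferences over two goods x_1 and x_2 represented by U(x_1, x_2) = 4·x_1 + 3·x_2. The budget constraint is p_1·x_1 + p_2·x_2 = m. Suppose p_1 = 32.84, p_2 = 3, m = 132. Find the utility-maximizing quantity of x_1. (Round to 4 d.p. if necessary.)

x_1* = 0

Linear utility — the consumer picks whichever good has higher MU/price: 4/32.84 = 0.1218 vs 3/3 = 1.
x_2 gives more utility per dollar, so spend all income on x_2: x_2* = m/p_2, x_1* = 0.
Numerically: x_1* = 0, x_2* = 44.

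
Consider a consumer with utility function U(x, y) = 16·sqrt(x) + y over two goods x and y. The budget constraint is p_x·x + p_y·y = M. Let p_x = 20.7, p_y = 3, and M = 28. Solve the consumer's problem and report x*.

MU_x = 8/√x, MU_y = 1. Tangency: 8/√x = p_x/p_y.
Solve: √x = 8·p_y/p_x, so x*(p_x,p_y) = (8·p_y/p_x)², and y* = (M − p_x·x*)/p_y.
Plugging in: x* = (8·3/20.7)² = 1.3443.

x* = 1.3443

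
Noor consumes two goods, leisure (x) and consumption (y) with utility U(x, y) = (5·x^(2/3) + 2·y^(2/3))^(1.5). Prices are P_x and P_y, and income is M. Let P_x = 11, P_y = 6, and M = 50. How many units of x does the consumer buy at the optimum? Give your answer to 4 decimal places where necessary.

x* = 3.7408

From the CES first-order condition, (5/2)·(y/x)^(1/3) = P_x/P_y.
Hence y/x = ((2/5)·P_x/P_y)^(1/(1/3)), i.e. raised to the 3 power.
Substitute y = (y/x)·x into the budget: x* = M/(P_x + P_y·(y/x)).
Numerically y/x = 0.39437, so x* = 50/(11 + 6·0.39437) = 3.7408.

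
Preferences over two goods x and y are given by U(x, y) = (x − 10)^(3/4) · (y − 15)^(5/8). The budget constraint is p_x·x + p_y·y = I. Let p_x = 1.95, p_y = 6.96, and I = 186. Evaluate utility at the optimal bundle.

V = 20.4126

MRS = (6/5)·(y−15)/(x−10). Tangency with p_x/p_y gives y−15 = (5/6)·(p_x/p_y)·(x−10).
Substituting into the budget: x* = 10 + 6/11·(I − 10·p_x − 15·p_y)/p_x, and y* = 15 + 5/11·(…)/p_y.
Discretionary income = 186 − 10·1.95 − 15·6.96 = 62.1; x* = 10 + 6/11·62.1/1.95 = 27.3706; y* = 15 + 5/11·62.1/6.96 = 19.0556.
Utility at the optimum: U(27.3706, 19.0556) = 20.4126.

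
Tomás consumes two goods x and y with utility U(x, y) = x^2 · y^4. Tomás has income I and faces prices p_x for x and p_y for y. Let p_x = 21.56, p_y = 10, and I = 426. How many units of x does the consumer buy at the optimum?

Tangency: MRS = (1/2)·y/x = p_x/p_y.
Rearranging, p_y·y = 2·p_x·x. Substituting into the budget gives p_x·x·(1 + 2) = I.
Demand: x*(p_x,p_y,I) = 1/3·I/p_x and y* = 2/3·I/p_y.
At p_x=21.56, p_y=10, I=426: x* = 1/3·426/21.56 = 6.5863.

x* = 6.5863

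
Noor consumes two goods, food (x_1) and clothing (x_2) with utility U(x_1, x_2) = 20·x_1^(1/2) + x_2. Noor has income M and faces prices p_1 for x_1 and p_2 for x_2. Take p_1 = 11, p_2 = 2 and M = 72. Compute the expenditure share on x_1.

Utility is quasi-linear in x_2; the FOC for x_1 is 10/√x_1 = p_1/p_2.
Thus x_1* = (10·p_2/p_1)² — independent of M — with the rest of income spent on x_2.
Plugging in: x_1* = (10·2/11)² = 3.3058, x_2* = 17.8182.
Expenditure on x_1: 11·3.3058 = 36.3636; share = 0.5051.

share on x_1 = 0.5051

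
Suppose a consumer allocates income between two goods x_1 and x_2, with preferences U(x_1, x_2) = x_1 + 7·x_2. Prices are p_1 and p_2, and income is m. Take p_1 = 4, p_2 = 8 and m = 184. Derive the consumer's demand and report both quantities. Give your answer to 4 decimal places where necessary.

x_1* = 0, x_2* = 23

x_2 gives more utility per dollar, so spend all income on x_2: x_2* = m/p_2, x_1* = 0.
Numerically: x_1* = 0, x_2* = 23.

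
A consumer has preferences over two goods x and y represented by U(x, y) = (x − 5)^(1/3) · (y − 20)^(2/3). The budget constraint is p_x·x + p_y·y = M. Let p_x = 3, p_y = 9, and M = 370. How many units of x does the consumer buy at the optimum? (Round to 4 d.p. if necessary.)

x* = 24.4444

This is Cobb-Douglas in (x−5, y−20): tangency gives 1/3·p_y·(y−20) = 2/3·p_x·(x−5).
After buying the subsistence bundle (5, 20), a share 1/3 of the remaining income goes to x: x* = 5 + 1/3·(M − 5p_x − 20p_y)/p_x.
Discretionary income = 370 − 5·3 − 20·9 = 175; x* = 5 + 1/3·175/3 = 24.4444.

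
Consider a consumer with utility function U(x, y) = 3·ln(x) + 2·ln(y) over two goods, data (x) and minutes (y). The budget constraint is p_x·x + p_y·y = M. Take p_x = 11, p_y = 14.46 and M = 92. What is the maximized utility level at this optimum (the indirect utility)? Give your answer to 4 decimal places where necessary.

V = 6.7074

Demand: x*(p_x,p_y,M) = 0.6·M/p_x and y* = 0.4·M/p_y.
At p_x=11, p_y=14.46, M=92: x* = 0.6·92/11 = 5.0182, y* = 2.545.
Utility at the optimum: U(5.0182, 2.545) = 6.7074.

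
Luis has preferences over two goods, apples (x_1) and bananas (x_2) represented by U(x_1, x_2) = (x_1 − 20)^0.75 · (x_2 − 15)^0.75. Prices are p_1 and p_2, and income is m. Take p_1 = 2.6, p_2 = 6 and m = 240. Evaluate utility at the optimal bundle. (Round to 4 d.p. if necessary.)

This is Cobb-Douglas in (x_1−20, x_2−15): tangency gives 0.75·p_2·(x_2−15) = 0.75·p_1·(x_1−20).
After buying the subsistence bundle (20, 15), a share 0.5 of the remaining income goes to x_1: x_1* = 20 + 0.5·(m − 20p_1 − 15p_2)/p_1.
Discretionary income = 240 − 20·2.6 − 15·6 = 98; x_1* = 20 + 0.5·98/2.6 = 38.8462; x_2* = 15 + 0.5·98/6 = 23.1667.
Utility at the optimum: U(38.8462, 23.1667) = 43.6969.

V = 43.6969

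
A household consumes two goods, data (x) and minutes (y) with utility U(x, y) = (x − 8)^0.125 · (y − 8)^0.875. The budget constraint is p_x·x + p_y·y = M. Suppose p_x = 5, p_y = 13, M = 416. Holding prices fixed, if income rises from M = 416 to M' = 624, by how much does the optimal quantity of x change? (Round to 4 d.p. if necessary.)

MRS = (1/7)·(y−8)/(x−8). Tangency with p_x/p_y gives y−8 = 7·(p_x/p_y)·(x−8).
After buying the subsistence bundle (8, 8), a share 0.125 of the remaining income goes to x: x* = 8 + 0.125·(M − 8p_x − 8p_y)/p_x.
Discretionary income = 416 − 8·5 − 8·13 = 272; x* = 8 + 0.125·272/5 = 14.8.
At M' = 624: x* = 20. Change: 20 − 14.8 = 5.2.

Δx* = 5.2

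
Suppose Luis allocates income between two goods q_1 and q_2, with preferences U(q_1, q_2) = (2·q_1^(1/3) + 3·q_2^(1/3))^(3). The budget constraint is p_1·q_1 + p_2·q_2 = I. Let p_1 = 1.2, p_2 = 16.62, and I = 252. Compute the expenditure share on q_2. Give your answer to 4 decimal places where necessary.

Numerically q_2/q_1 = 0.035642, so q_1* = 252/(1.2 + 16.62·0.035642) = 140.596 and q_2* = 0.035642·140.596 = 5.0111.
Expenditure on q_2: 16.62·5.0111 = 83.2849; share = 0.3305.

share on q_2 = 0.3305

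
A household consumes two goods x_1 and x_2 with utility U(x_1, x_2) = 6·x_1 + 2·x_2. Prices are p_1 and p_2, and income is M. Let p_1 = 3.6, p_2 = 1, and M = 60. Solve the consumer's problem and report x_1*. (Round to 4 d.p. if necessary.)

x_1* = 0

Perfect substitutes: compare marginal utility per dollar. 6/p_1 vs 2/p_2 → 1.6667 vs 2.
x_2 gives more utility per dollar, so spend all income on x_2: x_2* = M/p_2, x_1* = 0.
Numerically: x_1* = 0, x_2* = 60.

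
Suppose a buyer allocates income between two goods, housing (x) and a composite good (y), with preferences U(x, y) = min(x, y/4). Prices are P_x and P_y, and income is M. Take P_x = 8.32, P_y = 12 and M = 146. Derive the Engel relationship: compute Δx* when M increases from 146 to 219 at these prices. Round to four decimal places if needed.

Δx* = 1.2962

Leontief preferences: the optimum is at the kink where x/1 = y/4, i.e. y = 4·x.
Budget: P_x·x + P_y·4·x = M, so (P_x + 4·P_y)·x = M.
Demand: x*(P_x,P_y,M) = M/(P_x + 4·P_y), y* = 4·M/(P_x + 4·P_y).
Here 8.32 + 4·12 = 56.32, giving x* = 2.5923.
At M' = 219: x* = 3.8885. Change: 3.8885 − 2.5923 = 1.2962.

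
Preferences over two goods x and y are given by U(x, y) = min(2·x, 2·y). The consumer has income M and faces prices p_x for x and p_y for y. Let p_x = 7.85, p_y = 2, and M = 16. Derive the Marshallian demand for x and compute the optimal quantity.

x* = 1.6244

Leontief preferences: the optimum is at the kink where x/2 = y/2, i.e. y = x.
Budget: p_x·x + p_y·x = M, so (2·p_x + 2·p_y)·x = 2·M.
Demand: x*(p_x,p_y,M) = 2·M/(2·p_x + 2·p_y), y* = 2·M/(2·p_x + 2·p_y).
Here 2·7.85 + 2·2 = 19.7, giving x* = 1.6244.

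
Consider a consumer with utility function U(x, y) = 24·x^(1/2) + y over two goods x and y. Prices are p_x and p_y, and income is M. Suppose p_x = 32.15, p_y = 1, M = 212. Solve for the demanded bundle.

Utility is quasi-linear in y; the FOC for x is 12/√x = p_x/p_y.
Thus x* = (12·p_y/p_x)² — independent of M — with the rest of income spent on y.
Plugging in: x* = (12·1/32.15)² = 0.1393, y* = 207.521.

x* = 0.1393, y* = 207.521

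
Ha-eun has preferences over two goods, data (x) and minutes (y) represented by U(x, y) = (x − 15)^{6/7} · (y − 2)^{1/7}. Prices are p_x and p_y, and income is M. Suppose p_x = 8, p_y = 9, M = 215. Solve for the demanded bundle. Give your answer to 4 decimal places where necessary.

After buying the subsistence bundle (15, 2), a share 6/7 of the remaining income goes to x: x* = 15 + 6/7·(M − 15p_x − 2p_y)/p_x.
Discretionary income = 215 − 15·8 − 2·9 = 77; x* = 15 + 6/7·77/8 = 23.25; y* = 2 + 1/7·77/9 = 3.2222.

x* = 23.25, y* = 3.2222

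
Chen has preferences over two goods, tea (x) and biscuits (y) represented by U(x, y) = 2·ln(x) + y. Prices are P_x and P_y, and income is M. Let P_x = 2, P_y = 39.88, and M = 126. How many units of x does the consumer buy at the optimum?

x* = 39.88

Set MRS = P_x/P_y: (2/x)/1 = P_x/P_y.
So x*(P_x,P_y) = 2·P_y/P_x, independent of income; and y* = (M − 2·P_y)/P_y.
At the given prices: x* = 2·39.88/2 = 39.88.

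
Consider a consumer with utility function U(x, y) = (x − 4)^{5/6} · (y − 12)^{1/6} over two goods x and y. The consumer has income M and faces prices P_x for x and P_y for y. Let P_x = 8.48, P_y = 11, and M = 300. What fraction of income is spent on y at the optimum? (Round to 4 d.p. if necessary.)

share on y = 0.5145

This is Cobb-Douglas in (x−4, y−12): tangency gives 5/6·P_y·(y−12) = 1/6·P_x·(x−4).
After buying the subsistence bundle (4, 12), a share 5/6 of the remaining income goes to x: x* = 4 + 5/6·(M − 4P_x − 12P_y)/P_x.
Discretionary income = 300 − 4·8.48 − 12·11 = 134.08; x* = 4 + 5/6·134.08/8.48 = 17.1761; y* = 12 + 1/6·134.08/11 = 14.0315.
Expenditure on y: 11·14.0315 = 154.3467; share = 0.5145.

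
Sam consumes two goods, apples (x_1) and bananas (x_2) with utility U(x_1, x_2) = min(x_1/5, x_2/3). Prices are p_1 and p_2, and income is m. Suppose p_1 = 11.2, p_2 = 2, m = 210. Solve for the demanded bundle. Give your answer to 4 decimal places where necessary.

With perfect complements, no substitution: consume in ratio x_1:x_2 = 5:3.
Budget: p_1·x_1 + p_2·(3/5)·x_1 = m, so (5·p_1 + 3·p_2)·x_1 = 5·m.
Demand: x_1*(p_1,p_2,m) = 5·m/(5·p_1 + 3·p_2), x_2* = 3·m/(5·p_1 + 3·p_2).
Here 5·11.2 + 3·2 = 62, giving x_1* = 16.9355 and x_2* = 10.1613.

x_1* = 16.9355, x_2* = 10.1613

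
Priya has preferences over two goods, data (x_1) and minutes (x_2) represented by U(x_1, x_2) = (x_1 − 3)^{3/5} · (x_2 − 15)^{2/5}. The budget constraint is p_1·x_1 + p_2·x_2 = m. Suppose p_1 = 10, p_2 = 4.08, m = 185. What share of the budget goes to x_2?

MRS = (3/2)·(x_2−15)/(x_1−3). Tangency with p_1/p_2 gives x_2−15 = (2/3)·(p_1/p_2)·(x_1−3).
Substituting into the budget: x_1* = 3 + 0.6·(m − 3·p_1 − 15·p_2)/p_1, and x_2* = 15 + 0.4·(…)/p_2.
Discretionary income = 185 − 3·10 − 15·4.08 = 93.8; x_1* = 3 + 0.6·93.8/10 = 8.628; x_2* = 15 + 0.4·93.8/4.08 = 24.1961.
Expenditure on x_2: 4.08·24.1961 = 98.72; share = 0.5336.

share on x_2 = 0.5336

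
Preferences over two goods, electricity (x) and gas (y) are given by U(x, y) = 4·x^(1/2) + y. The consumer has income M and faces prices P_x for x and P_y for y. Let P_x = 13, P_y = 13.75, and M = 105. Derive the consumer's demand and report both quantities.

Solve: √x = 2·P_y/P_x, so x*(P_x,P_y) = (2·P_y/P_x)², and y* = (M − P_x·x*)/P_y.
Plugging in: x* = (2·13.75/13)² = 4.4749, y* = 3.4056.

x* = 4.4749, y* = 3.4056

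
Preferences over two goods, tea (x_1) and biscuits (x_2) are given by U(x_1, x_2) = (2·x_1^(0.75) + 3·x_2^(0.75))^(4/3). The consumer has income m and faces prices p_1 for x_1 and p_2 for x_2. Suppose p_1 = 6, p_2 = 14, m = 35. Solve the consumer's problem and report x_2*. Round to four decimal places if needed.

From the CES first-order condition, (2/3)·(x_2/x_1)^(0.25) = p_1/p_2.
Solve for the ratio: x_2/x_1 = [(3/2)·p_1/p_2]^(4).
Substitute x_2 = (x_2/x_1)·x_1 into the budget: x_1* = m/(p_1 + p_2·(x_2/x_1)).
Numerically x_2/x_1 = 0.170788, so x_1* = 35/(6 + 14·0.170788) = 4.1711 and x_2* = 0.170788·4.1711 = 0.7124.

x_2* = 0.7124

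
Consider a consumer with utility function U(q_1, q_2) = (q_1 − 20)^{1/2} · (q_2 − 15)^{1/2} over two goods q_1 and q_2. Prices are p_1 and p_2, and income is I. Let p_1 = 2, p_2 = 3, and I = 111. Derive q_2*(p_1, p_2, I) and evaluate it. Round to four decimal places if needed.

Let q_1' = q_1−20, q_2' = q_2−15. MRS = q_2'/q_1' = p_1/p_2.
Substituting into the budget: q_1* = 20 + 0.5·(I − 20·p_1 − 15·p_2)/p_1, and q_2* = 15 + 0.5·(…)/p_2.
Discretionary income = 111 − 20·2 − 15·3 = 26; q_2* = 15 + 0.5·26/3 = 19.3333.

q_2* = 19.3333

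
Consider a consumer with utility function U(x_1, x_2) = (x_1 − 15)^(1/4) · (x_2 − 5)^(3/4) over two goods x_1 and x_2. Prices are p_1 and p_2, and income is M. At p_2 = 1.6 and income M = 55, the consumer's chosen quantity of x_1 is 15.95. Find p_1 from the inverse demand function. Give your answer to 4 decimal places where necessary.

p_1 = 2.5

This is Cobb-Douglas in (x_1−15, x_2−5): tangency gives 0.25·p_2·(x_2−5) = 0.75·p_1·(x_1−15).
Substituting into the budget: x_1* = 15 + 0.25·(M − 15·p_1 − 5·p_2)/p_1, and x_2* = 5 + 0.75·(…)/p_2.
Set x_1* = 15.95 in the demand function and solve for p_1: p_1 = 2.5.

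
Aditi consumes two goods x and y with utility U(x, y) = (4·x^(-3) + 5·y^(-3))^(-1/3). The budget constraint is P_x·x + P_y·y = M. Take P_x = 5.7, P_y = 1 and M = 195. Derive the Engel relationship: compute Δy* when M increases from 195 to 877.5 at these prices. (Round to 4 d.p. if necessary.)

From the CES first-order condition, (4/5)·(y/x)^(4) = P_x/P_y.
Solve for the ratio: y/x = [(5/4)·P_x/P_y]^(0.25).
With the ratio pinned down, the budget gives x* = M/(P_x + P_y·(y/x)) and y* = (y/x)·x*.
Numerically y/x = 1.63379, so x* = 195/(5.7 + 1·1.63379) = 26.5893 and y* = 1.63379·26.5893 = 43.4413.
At M' = 877.5: y* = 195.4856. Change: 195.4856 − 43.4413 = 152.0444.

Δy* = 152.0444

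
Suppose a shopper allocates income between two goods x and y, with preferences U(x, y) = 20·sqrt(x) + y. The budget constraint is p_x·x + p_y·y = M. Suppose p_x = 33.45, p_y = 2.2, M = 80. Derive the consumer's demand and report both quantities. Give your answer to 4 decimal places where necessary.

x* = 0.4326, y* = 29.7867

Set MRS = p_x/p_y: 10·x^(−1/2) = p_x/p_y.
Solve: √x = 10·p_y/p_x, so x*(p_x,p_y) = (10·p_y/p_x)², and y* = (M − p_x·x*)/p_y.
Plugging in: x* = (10·2.2/33.45)² = 0.4326, y* = 29.7867.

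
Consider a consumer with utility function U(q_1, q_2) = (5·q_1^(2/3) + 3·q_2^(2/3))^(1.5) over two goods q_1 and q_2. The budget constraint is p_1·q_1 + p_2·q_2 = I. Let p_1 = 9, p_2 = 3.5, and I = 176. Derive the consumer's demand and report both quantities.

q_1* = 8.0534, q_2* = 29.577

Substitute q_2 = (q_2/q_1)·q_1 into the budget: q_1* = I/(p_1 + p_2·(q_2/q_1)).
Numerically q_2/q_1 = 3.67263, so q_1* = 176/(9 + 3.5·3.67263) = 8.0534 and q_2* = 3.67263·8.0534 = 29.577.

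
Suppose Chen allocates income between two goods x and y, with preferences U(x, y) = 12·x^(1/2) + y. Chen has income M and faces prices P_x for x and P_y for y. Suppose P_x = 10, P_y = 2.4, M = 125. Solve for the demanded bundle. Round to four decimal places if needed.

x* = 2.0736, y* = 43.4433

MU_x = 6/√x, MU_y = 1. Tangency: 6/√x = P_x/P_y.
Solve: √x = 6·P_y/P_x, so x*(P_x,P_y) = (6·P_y/P_x)², and y* = (M − P_x·x*)/P_y.
Plugging in: x* = (6·2.4/10)² = 2.0736, y* = 43.4433.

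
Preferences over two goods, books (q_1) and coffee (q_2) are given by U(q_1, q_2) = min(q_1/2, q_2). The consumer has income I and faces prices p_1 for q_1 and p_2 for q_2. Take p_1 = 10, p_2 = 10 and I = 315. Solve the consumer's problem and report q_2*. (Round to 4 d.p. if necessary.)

q_2* = 10.5

Demand: q_1*(p_1,p_2,I) = 2·I/(2·p_1 + p_2), q_2* = I/(2·p_1 + p_2).
Here 2·10 + 10 = 30, giving q_2* = 10.5.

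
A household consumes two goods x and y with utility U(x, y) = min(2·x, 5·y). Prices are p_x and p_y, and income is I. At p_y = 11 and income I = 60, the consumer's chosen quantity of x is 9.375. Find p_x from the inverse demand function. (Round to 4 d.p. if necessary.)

With perfect complements, no substitution: consume in ratio x:y = 5:2.
Budget: p_x·x + p_y·(2/5)·x = I, so (5·p_x + 2·p_y)·x = 5·I.
Demand: x*(p_x,p_y,I) = 5·I/(5·p_x + 2·p_y), y* = 2·I/(5·p_x + 2·p_y).
Set x* = 9.375 in the demand function and solve for p_x: p_x = 2.

p_x = 2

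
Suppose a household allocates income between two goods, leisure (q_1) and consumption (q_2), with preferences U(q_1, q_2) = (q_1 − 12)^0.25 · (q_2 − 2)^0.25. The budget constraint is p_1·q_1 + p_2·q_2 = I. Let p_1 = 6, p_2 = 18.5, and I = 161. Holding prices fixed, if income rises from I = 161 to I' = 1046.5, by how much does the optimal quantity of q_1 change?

Let q_1' = q_1−12, q_2' = q_2−2. MRS = q_2'/q_1' = p_1/p_2.
Substituting into the budget: q_1* = 12 + 0.5·(I − 12·p_1 − 2·p_2)/p_1, and q_2* = 2 + 0.5·(…)/p_2.
Discretionary income = 161 − 12·6 − 2·18.5 = 52; q_1* = 12 + 0.5·52/6 = 16.3333.
At I' = 1046.5: q_1* = 90.125. Change: 90.125 − 16.3333 = 73.7917.

Δq_1* = 73.7917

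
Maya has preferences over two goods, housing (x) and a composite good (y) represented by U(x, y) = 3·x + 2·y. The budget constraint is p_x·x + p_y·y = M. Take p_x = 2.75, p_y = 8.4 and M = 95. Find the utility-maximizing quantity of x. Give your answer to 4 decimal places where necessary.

x* = 34.5455

Numerically: x* = 34.5455, y* = 0.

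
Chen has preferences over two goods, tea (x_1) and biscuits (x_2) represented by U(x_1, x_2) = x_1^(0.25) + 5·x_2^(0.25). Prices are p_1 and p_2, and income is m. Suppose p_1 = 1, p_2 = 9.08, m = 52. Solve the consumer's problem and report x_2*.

x_2* = 4.6036

MRS = MU_x_1/MU_x_2 = (1/5)·(x_2/x_1)^(0.75). Set equal to p_1/p_2.
Solve for the ratio: x_2/x_1 = [5·p_1/p_2]^(4/3).
With the ratio pinned down, the budget gives x_1* = m/(p_1 + p_2·(x_2/x_1)) and x_2* = (x_2/x_1)·x_1*.
Numerically x_2/x_1 = 0.451349, so x_1* = 52/(1 + 9.08·0.451349) = 10.1996 and x_2* = 0.451349·10.1996 = 4.6036.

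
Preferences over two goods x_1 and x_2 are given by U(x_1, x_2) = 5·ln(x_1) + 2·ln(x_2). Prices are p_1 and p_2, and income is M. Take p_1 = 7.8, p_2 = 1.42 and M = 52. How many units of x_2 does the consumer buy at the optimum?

Tangency: MRS = (5/2)·x_2/x_1 = p_1/p_2.
Rearranging, p_2·x_2 = (2/5)·p_1·x_1. Substituting into the budget gives p_1·x_1·(1 + (2/5)) = M.
Demand: x_1*(p_1,p_2,M) = 5/7·M/p_1 and x_2* = 2/7·M/p_2.
At p_1=7.8, p_2=1.42, M=52: x_2* = 2/7·52/1.42 = 10.4628.

x_2* = 10.4628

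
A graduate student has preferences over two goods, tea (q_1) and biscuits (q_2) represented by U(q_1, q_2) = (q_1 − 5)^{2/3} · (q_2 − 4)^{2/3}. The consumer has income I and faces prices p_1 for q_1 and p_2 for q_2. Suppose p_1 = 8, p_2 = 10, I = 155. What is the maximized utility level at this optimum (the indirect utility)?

V = 6.7605

This is Cobb-Douglas in (q_1−5, q_2−4): tangency gives 2/3·p_2·(q_2−4) = 2/3·p_1·(q_1−5).
After buying the subsistence bundle (5, 4), a share 0.5 of the remaining income goes to q_1: q_1* = 5 + 0.5·(I − 5p_1 − 4p_2)/p_1.
Discretionary income = 155 − 5·8 − 4·10 = 75; q_1* = 5 + 0.5·75/8 = 9.6875; q_2* = 4 + 0.5·75/10 = 7.75.
Utility at the optimum: U(9.6875, 7.75) = 6.7605.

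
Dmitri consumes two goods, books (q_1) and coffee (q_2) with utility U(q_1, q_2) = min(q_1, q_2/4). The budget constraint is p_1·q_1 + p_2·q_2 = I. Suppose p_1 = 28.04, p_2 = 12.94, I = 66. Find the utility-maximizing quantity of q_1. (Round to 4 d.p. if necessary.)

q_1* = 0.8271

With perfect complements, no substitution: consume in ratio q_1:q_2 = 1:4.
Budget: p_1·q_1 + p_2·4·q_1 = I, so (p_1 + 4·p_2)·q_1 = I.
Demand: q_1*(p_1,p_2,I) = I/(p_1 + 4·p_2), q_2* = 4·I/(p_1 + 4·p_2).
Here 28.04 + 4·12.94 = 79.8, giving q_1* = 0.8271.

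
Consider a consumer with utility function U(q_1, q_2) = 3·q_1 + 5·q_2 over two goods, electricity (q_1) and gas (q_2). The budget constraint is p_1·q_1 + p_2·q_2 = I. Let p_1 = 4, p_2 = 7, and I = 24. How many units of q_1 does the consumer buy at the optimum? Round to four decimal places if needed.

q_1* = 6

Perfect substitutes: compare marginal utility per dollar. 3/p_1 vs 5/p_2 → 0.75 vs 0.7143.
q_1 gives more utility per dollar, so spend all income on q_1: q_1* = I/p_1, q_2* = 0.
Numerically: q_1* = 6, q_2* = 0.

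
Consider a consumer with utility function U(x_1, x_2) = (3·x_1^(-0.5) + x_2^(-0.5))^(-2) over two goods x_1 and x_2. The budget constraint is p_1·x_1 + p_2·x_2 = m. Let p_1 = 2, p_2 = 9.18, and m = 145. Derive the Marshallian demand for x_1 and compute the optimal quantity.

x_1* = 40.3011

Numerically x_2/x_1 = 0.174065, so x_1* = 145/(2 + 9.18·0.174065) = 40.3011.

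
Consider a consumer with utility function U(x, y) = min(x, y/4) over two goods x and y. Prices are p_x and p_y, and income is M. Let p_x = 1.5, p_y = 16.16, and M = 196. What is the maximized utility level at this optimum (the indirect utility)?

Leontief preferences: the optimum is at the kink where x/1 = y/4, i.e. y = 4·x.
Budget: p_x·x + p_y·4·x = M, so (p_x + 4·p_y)·x = M.
Demand: x*(p_x,p_y,M) = M/(p_x + 4·p_y), y* = 4·M/(p_x + 4·p_y).
Here 1.5 + 4·16.16 = 66.14, giving x* = 2.9634 and y* = 11.8536.
Utility at the optimum: U(2.9634, 11.8536) = 2.9634.

V = 2.9634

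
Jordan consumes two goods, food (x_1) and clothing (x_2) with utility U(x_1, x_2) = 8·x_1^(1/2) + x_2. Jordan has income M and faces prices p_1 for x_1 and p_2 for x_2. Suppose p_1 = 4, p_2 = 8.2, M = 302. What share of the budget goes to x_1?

share on x_1 = 0.8906

Utility is quasi-linear in x_2; the FOC for x_1 is 4/√x_1 = p_1/p_2.
Solve: √x_1 = 4·p_2/p_1, so x_1*(p_1,p_2) = (4·p_2/p_1)², and x_2* = (M − p_1·x_1*)/p_2.
Plugging in: x_1* = (4·8.2/4)² = 67.24, x_2* = 4.0293.
Expenditure on x_1: 4·67.24 = 268.96; share = 0.8906.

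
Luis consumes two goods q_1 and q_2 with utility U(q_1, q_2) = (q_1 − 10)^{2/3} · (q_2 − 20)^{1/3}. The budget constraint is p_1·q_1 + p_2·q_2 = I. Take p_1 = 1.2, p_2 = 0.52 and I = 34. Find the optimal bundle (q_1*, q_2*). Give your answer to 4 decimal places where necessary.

q_1* = 16.4444, q_2* = 27.4359

MRS = 2·(q_2−20)/(q_1−10). Tangency with p_1/p_2 gives q_2−20 = (1/2)·(p_1/p_2)·(q_1−10).
Substituting into the budget: q_1* = 10 + 2/3·(I − 10·p_1 − 20·p_2)/p_1, and q_2* = 20 + 1/3·(…)/p_2.
Discretionary income = 34 − 10·1.2 − 20·0.52 = 11.6; q_1* = 10 + 2/3·11.6/1.2 = 16.4444; q_2* = 20 + 1/3·11.6/0.52 = 27.4359.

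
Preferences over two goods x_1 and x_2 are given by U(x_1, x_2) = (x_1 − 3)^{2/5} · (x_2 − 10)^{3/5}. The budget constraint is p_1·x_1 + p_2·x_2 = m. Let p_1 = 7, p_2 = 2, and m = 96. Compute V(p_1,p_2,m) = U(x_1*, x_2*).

V = 8.5

After buying the subsistence bundle (3, 10), a share 0.4 of the remaining income goes to x_1: x_1* = 3 + 0.4·(m − 3p_1 − 10p_2)/p_1.
Discretionary income = 96 − 3·7 − 10·2 = 55; x_1* = 3 + 0.4·55/7 = 6.1429; x_2* = 10 + 0.6·55/2 = 26.5.
Utility at the optimum: U(6.1429, 26.5) = 8.5.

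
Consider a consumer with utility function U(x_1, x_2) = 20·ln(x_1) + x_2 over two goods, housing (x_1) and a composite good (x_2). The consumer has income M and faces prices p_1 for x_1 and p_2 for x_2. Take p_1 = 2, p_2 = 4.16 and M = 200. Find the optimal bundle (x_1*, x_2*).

So x_1*(p_1,p_2) = 20·p_2/p_1, independent of income; and x_2* = (M − 20·p_2)/p_2.
At the given prices: x_1* = 20·4.16/2 = 41.6, and x_2* = 28.0769.

x_1* = 41.6, x_2* = 28.0769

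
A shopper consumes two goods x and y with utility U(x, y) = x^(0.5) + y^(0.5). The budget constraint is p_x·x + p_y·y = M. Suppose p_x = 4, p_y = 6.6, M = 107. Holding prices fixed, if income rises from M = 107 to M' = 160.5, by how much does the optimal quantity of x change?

Δx* = 8.3278

From the CES first-order condition, (y/x)^(0.5) = p_x/p_y.
Solve for the ratio: y/x = [p_x/p_y]^(2).
With the ratio pinned down, the budget gives x* = M/(p_x + p_y·(y/x)) and y* = (y/x)·x*.
Numerically y/x = 0.367309, so x* = 107/(4 + 6.6·0.367309) = 16.6557.
At M' = 160.5: x* = 24.9835. Change: 24.9835 − 16.6557 = 8.3278.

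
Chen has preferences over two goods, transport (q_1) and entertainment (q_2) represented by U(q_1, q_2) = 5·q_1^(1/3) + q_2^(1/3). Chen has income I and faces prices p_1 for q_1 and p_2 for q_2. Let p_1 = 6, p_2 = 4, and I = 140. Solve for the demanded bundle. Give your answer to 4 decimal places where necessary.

q_1* = 21.0297, q_2* = 3.4555

Numerically q_2/q_1 = 0.164317, so q_1* = 140/(6 + 4·0.164317) = 21.0297 and q_2* = 0.164317·21.0297 = 3.4555.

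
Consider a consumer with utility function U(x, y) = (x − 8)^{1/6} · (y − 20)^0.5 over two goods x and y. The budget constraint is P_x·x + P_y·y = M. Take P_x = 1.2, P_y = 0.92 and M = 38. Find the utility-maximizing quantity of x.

This is Cobb-Douglas in (x−8, y−20): tangency gives 1/6·P_y·(y−20) = 0.5·P_x·(x−8).
After buying the subsistence bundle (8, 20), a share 0.25 of the remaining income goes to x: x* = 8 + 0.25·(M − 8P_x − 20P_y)/P_x.
Discretionary income = 38 − 8·1.2 − 20·0.92 = 10; x* = 8 + 0.25·10/1.2 = 10.0833.

x* = 10.0833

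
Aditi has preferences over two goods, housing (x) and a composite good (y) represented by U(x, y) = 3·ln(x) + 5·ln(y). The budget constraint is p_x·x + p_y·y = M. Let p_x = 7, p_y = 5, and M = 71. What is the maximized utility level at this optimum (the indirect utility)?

MU_x/MU_y = (3·y)/(5·x); tangency sets this equal to p_x/p_y.
Rearranging, p_y·y = (5/3)·p_x·x. Substituting into the budget gives p_x·x·(1 + (5/3)) = M.
Demand: x*(p_x,p_y,M) = 0.375·M/p_x and y* = 0.625·M/p_y.
At p_x=7, p_y=5, M=71: x* = 0.375·71/7 = 3.8036, y* = 8.875.
Utility at the optimum: U(3.8036, 8.875) = 14.924.

V = 14.924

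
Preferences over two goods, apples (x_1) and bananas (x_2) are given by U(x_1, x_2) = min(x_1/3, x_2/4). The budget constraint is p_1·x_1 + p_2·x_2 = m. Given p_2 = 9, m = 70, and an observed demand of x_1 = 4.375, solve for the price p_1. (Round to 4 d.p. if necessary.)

p_1 = 4

Leontief preferences: the optimum is at the kink where x_1/3 = x_2/4, i.e. x_2 = (4/3)·x_1.
Budget: p_1·x_1 + p_2·(4/3)·x_1 = m, so (3·p_1 + 4·p_2)·x_1 = 3·m.
Demand: x_1*(p_1,p_2,m) = 3·m/(3·p_1 + 4·p_2), x_2* = 4·m/(3·p_1 + 4·p_2).
Set x_1* = 4.375 in the demand function and solve for p_1: p_1 = 4.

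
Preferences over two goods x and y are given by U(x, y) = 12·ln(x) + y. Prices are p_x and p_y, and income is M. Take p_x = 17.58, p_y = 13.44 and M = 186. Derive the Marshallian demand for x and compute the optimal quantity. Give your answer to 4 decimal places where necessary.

Set MRS = p_x/p_y: (12/x)/1 = p_x/p_y.
So x*(p_x,p_y) = 12·p_y/p_x, independent of income; and y* = (M − 12·p_y)/p_y.
At the given prices: x* = 12·13.44/17.58 = 9.1741.

x* = 9.1741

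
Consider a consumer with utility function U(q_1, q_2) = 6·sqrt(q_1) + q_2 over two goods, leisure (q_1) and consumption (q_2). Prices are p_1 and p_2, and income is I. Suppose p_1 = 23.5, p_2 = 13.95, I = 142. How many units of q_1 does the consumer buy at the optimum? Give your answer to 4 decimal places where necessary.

q_1* = 3.1714

Utility is quasi-linear in q_2; the FOC for q_1 is 3/√q_1 = p_1/p_2.
Thus q_1* = (3·p_2/p_1)² — independent of I — with the rest of income spent on q_2.
Plugging in: q_1* = (3·13.95/23.5)² = 3.1714.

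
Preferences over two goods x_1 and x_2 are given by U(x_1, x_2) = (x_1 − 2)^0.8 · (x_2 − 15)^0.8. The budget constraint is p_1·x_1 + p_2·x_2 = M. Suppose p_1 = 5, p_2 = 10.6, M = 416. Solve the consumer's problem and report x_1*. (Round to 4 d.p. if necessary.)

x_1* = 26.7

This is Cobb-Douglas in (x_1−2, x_2−15): tangency gives 0.8·p_2·(x_2−15) = 0.8·p_1·(x_1−2).
After buying the subsistence bundle (2, 15), a share 0.5 of the remaining income goes to x_1: x_1* = 2 + 0.5·(M − 2p_1 − 15p_2)/p_1.
Discretionary income = 416 − 2·5 − 15·10.6 = 247; x_1* = 2 + 0.5·247/5 = 26.7.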